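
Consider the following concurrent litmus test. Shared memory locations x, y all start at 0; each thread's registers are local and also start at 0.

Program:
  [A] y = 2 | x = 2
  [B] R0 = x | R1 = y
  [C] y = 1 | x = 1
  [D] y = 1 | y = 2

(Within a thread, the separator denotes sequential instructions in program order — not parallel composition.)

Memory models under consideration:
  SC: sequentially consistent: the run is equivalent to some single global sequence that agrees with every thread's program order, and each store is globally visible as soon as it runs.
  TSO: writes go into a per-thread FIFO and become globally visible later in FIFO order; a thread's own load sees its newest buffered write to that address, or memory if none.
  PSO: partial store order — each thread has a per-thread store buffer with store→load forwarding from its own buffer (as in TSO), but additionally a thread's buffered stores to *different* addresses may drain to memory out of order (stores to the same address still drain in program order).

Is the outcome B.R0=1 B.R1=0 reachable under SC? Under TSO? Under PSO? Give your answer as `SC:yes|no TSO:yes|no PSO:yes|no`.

outcome vector order: (B.R0,B.R1)
SC: 7 outcomes — {<0 0>, <0 1>, <0 2>, <1 1>, <1 2>, <2 1>, <2 2>}
TSO: 7 outcomes — {<0 0>, <0 1>, <0 2>, <1 1>, <1 2>, <2 1>, <2 2>}
PSO: 9 outcomes — {<0 0>, <0 1>, <0 2>, <1 0>, <1 1>, <1 2>, <2 0>, <2 1>, <2 2>}
target <1 0> ∈ {PSO}

SC:no TSO:no PSO:yes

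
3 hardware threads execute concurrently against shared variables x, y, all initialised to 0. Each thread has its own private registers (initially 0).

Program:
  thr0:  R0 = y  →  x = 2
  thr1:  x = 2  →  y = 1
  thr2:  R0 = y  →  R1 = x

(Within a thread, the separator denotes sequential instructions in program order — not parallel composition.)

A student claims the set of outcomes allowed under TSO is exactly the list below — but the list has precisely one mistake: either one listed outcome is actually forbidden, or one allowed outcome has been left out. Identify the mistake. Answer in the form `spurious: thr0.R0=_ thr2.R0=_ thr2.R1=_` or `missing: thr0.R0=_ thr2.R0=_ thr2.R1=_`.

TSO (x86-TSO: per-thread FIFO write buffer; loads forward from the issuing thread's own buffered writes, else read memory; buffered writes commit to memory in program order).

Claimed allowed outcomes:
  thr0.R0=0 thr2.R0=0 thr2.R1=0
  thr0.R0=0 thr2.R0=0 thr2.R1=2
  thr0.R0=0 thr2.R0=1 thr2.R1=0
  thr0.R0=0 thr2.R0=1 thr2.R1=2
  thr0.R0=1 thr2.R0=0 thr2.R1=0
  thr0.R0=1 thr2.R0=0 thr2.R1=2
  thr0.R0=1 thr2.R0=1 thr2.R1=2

outcome vector order: (thr0.R0,thr2.R0,thr2.R1)
TSO (6): <0 0 0>, <0 0 2>, <0 1 2>, <1 0 0>, <1 0 2>, <1 1 2>
claimed∖TSO = {<0 1 0>}

spurious: thr0.R0=0 thr2.R0=1 thr2.R1=0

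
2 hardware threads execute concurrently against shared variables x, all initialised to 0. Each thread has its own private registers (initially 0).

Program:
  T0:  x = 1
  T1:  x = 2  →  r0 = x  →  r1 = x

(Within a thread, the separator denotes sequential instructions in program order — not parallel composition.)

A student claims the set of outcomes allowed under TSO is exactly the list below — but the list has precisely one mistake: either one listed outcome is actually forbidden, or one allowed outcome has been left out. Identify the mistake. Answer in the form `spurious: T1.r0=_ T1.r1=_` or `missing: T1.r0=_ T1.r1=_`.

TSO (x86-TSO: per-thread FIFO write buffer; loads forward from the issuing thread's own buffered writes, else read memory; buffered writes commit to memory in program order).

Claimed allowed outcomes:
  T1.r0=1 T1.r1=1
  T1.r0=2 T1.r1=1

outcome vector order: (T1.r0,T1.r1)
TSO: 3 outcomes — {11 21 22}
TSO∖claimed = {22}

missing: T1.r0=2 T1.r1=2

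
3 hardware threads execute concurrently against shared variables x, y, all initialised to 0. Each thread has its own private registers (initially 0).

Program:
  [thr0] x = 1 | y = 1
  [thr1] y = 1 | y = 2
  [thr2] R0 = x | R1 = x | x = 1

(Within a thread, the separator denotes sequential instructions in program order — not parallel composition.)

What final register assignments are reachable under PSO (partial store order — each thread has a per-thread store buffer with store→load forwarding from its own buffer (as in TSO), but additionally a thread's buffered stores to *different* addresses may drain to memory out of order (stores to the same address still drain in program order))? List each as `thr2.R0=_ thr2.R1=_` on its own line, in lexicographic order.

outcome vector order: (thr2.R0,thr2.R1)
|PSO outcomes| = 3

thr2.R0=0 thr2.R1=0
thr2.R0=0 thr2.R1=1
thr2.R0=1 thr2.R1=1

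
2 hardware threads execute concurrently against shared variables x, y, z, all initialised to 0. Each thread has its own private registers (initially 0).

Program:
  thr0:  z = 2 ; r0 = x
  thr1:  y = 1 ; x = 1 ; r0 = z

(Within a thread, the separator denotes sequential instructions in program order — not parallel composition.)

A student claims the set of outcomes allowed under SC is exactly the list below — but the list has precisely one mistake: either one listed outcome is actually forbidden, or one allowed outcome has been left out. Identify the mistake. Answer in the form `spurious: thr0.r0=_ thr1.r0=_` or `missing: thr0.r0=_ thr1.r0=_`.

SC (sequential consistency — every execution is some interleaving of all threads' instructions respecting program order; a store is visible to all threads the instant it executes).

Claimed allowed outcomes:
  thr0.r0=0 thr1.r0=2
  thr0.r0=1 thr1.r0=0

missing: thr0.r0=1 thr1.r0=2

outcome vector order: (thr0.r0,thr1.r0)
SC: 3 outcomes — {<0 2> <1 0> <1 2>}
SC∖claimed = {<1 2>}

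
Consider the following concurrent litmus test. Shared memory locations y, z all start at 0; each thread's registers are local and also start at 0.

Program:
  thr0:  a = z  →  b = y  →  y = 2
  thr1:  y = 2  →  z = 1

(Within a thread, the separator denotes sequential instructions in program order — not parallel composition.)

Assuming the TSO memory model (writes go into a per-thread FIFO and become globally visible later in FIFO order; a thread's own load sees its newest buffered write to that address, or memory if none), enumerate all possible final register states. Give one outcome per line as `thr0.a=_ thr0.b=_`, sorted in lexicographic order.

thr0.a=0 thr0.b=0
thr0.a=0 thr0.b=2
thr0.a=1 thr0.b=2

outcome vector order: (thr0.a,thr0.b)
|TSO outcomes| = 3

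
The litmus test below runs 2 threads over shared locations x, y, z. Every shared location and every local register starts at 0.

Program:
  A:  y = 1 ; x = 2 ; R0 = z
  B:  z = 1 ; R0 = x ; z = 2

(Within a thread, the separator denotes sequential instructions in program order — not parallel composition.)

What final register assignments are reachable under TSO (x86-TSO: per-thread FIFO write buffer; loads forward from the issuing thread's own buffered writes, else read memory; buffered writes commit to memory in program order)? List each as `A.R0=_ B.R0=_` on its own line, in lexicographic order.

A.R0=0 B.R0=0
A.R0=0 B.R0=2
A.R0=1 B.R0=0
A.R0=1 B.R0=2
A.R0=2 B.R0=0
A.R0=2 B.R0=2

outcome vector order: (A.R0,B.R0)
|TSO outcomes| = 6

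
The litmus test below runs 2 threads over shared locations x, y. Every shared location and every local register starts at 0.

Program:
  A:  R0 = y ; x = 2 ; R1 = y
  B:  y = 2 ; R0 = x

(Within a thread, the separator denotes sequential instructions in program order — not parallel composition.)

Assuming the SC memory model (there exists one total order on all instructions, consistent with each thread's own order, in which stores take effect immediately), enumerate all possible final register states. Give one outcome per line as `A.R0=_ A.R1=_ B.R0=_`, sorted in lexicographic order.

outcome vector order: (A.R0,A.R1,B.R0)
|SC outcomes| = 5

A.R0=0 A.R1=0 B.R0=2
A.R0=0 A.R1=2 B.R0=0
A.R0=0 A.R1=2 B.R0=2
A.R0=2 A.R1=2 B.R0=0
A.R0=2 A.R1=2 B.R0=2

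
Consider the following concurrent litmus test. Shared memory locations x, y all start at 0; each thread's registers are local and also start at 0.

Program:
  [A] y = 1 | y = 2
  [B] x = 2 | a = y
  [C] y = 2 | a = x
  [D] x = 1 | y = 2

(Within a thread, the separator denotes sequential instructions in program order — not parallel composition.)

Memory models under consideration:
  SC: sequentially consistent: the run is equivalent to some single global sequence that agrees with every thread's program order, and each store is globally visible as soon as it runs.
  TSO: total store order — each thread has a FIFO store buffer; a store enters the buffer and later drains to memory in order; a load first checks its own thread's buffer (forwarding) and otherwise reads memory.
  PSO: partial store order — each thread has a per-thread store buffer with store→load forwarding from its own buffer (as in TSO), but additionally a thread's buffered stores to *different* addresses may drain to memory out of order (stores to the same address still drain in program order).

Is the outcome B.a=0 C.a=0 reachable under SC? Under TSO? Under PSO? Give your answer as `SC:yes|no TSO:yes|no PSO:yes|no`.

outcome vector order: (B.a,C.a)
SC (8): 0/1, 0/2, 1/0, 1/1, 1/2, 2/0, 2/1, 2/2
TSO (9): 0/0, 0/1, 0/2, 1/0, 1/1, 1/2, 2/0, 2/1, 2/2
PSO (9): 0/0, 0/1, 0/2, 1/0, 1/1, 1/2, 2/0, 2/1, 2/2
target 0/0 ∈ {TSO,PSO}

SC:no TSO:yes PSO:yes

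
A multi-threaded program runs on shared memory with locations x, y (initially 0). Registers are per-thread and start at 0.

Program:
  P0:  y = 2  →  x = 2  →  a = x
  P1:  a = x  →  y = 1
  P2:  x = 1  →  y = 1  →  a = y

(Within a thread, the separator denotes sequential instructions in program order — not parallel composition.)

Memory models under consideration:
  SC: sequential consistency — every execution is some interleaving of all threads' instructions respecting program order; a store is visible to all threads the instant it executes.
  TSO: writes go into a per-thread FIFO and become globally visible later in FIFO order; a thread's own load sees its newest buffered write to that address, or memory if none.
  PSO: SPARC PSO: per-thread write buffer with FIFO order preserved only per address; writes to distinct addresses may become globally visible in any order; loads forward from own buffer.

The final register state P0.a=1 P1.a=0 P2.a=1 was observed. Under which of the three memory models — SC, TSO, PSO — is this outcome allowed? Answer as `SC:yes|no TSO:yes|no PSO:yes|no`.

outcome vector order: (P0.a,P1.a,P2.a)
[SC] allowed = {<1 0 1>; <1 1 1>; <1 2 1>; <2 0 1>; <2 0 2>; <2 1 1>; <2 1 2>; <2 2 1>; <2 2 2>}
[TSO] allowed = {<1 0 1>; <1 1 1>; <1 2 1>; <2 0 1>; <2 0 2>; <2 1 1>; <2 1 2>; <2 2 1>; <2 2 2>}
[PSO] allowed = {<1 0 1>; <1 0 2>; <1 1 1>; <1 1 2>; <1 2 1>; <1 2 2>; <2 0 1>; <2 0 2>; <2 1 1>; <2 1 2>; <2 2 1>; <2 2 2>}
target <1 0 1> ∈ {SC,TSO,PSO}

SC:yes TSO:yes PSO:yes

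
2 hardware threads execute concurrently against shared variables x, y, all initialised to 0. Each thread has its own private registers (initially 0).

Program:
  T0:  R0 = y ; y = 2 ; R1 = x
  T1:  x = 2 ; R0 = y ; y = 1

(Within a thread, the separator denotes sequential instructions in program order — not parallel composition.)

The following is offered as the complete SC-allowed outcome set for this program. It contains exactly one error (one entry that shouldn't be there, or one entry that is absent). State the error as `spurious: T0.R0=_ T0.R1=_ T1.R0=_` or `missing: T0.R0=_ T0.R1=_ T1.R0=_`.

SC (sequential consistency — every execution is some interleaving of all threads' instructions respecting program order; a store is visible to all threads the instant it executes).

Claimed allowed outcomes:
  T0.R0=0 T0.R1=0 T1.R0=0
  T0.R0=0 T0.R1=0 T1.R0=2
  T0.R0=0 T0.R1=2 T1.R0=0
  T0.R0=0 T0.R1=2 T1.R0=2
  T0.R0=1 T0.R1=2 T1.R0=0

spurious: T0.R0=0 T0.R1=0 T1.R0=0

outcome vector order: (T0.R0,T0.R1,T1.R0)
SC: 4 outcomes — {<0 0 2>; <0 2 0>; <0 2 2>; <1 2 0>}
claimed∖SC = {<0 0 0>}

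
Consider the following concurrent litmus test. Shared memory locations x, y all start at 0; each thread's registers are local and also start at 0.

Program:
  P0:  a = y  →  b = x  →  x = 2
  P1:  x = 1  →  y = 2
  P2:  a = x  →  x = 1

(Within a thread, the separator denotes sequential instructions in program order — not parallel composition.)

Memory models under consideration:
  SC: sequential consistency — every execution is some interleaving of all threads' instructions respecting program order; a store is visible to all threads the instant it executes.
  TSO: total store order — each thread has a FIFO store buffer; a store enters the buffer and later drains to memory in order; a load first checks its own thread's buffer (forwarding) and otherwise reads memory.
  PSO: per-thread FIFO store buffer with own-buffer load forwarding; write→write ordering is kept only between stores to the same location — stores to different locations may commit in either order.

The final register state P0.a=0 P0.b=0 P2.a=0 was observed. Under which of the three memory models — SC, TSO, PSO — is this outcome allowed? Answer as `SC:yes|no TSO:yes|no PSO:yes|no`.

outcome vector order: (P0.a,P0.b,P2.a)
SC (9): <0 0 0>, <0 0 1>, <0 0 2>, <0 1 0>, <0 1 1>, <0 1 2>, <2 1 0>, <2 1 1>, <2 1 2>
TSO (9): <0 0 0>, <0 0 1>, <0 0 2>, <0 1 0>, <0 1 1>, <0 1 2>, <2 1 0>, <2 1 1>, <2 1 2>
PSO (12): <0 0 0>, <0 0 1>, <0 0 2>, <0 1 0>, <0 1 1>, <0 1 2>, <2 0 0>, <2 0 1>, <2 0 2>, <2 1 0>, <2 1 1>, <2 1 2>
target <0 0 0> ∈ {SC,TSO,PSO}

SC:yes TSO:yes PSO:yes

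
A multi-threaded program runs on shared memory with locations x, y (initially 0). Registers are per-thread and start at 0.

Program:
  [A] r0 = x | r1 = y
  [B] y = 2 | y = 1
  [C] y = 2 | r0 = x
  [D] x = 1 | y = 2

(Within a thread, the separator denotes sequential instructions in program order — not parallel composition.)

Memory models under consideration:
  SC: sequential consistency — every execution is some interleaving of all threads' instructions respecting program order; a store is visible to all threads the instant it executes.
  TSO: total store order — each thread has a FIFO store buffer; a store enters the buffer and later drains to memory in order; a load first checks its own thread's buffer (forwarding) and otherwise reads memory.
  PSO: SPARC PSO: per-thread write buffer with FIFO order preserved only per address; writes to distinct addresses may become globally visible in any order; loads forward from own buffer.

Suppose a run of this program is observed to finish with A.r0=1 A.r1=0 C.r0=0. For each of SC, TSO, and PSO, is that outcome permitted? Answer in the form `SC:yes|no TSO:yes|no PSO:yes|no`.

outcome vector order: (A.r0,A.r1,C.r0)
SC: 11 outcomes — {<0 0 0> <0 0 1> <0 1 0> <0 1 1> <0 2 0> <0 2 1> <1 0 1> <1 1 0> <1 1 1> <1 2 0> <1 2 1>}
TSO: 12 outcomes — {<0 0 0> <0 0 1> <0 1 0> <0 1 1> <0 2 0> <0 2 1> <1 0 0> <1 0 1> <1 1 0> <1 1 1> <1 2 0> <1 2 1>}
PSO: 12 outcomes — {<0 0 0> <0 0 1> <0 1 0> <0 1 1> <0 2 0> <0 2 1> <1 0 0> <1 0 1> <1 1 0> <1 1 1> <1 2 0> <1 2 1>}
target <1 0 0> ∈ {TSO,PSO}

SC:no TSO:yes PSO:yes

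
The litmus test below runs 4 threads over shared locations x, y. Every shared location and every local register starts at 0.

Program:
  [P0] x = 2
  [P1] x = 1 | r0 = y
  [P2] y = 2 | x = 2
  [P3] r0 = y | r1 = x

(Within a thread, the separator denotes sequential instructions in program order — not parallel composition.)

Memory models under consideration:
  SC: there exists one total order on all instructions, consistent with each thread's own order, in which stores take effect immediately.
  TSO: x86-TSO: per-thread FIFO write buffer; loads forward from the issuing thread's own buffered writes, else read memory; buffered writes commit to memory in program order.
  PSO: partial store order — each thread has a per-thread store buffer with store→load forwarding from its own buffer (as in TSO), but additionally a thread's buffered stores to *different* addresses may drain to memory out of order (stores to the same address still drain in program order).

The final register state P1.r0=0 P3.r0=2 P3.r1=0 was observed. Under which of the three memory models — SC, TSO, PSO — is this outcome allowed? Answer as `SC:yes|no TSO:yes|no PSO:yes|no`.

outcome vector order: (P1.r0,P3.r0,P3.r1)
[SC] allowed = {(0,0,0), (0,0,1), (0,0,2), (0,2,1), (0,2,2), (2,0,0), (2,0,1), (2,0,2), (2,2,0), (2,2,1), (2,2,2)}
[TSO] allowed = {(0,0,0), (0,0,1), (0,0,2), (0,2,0), (0,2,1), (0,2,2), (2,0,0), (2,0,1), (2,0,2), (2,2,0), (2,2,1), (2,2,2)}
[PSO] allowed = {(0,0,0), (0,0,1), (0,0,2), (0,2,0), (0,2,1), (0,2,2), (2,0,0), (2,0,1), (2,0,2), (2,2,0), (2,2,1), (2,2,2)}
target (0,2,0) ∈ {TSO,PSO}

SC:no TSO:yes PSO:yes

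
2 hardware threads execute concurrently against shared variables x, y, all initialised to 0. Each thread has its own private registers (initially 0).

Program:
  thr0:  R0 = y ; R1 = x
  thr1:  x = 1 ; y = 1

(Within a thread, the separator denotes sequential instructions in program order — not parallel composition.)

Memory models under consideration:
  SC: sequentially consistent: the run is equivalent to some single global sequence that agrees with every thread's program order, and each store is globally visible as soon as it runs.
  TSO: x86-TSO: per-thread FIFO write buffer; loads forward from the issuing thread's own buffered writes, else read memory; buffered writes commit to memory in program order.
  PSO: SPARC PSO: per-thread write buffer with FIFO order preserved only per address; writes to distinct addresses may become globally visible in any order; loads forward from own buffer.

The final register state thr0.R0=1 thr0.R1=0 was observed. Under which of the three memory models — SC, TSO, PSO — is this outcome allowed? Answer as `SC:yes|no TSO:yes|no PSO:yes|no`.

outcome vector order: (thr0.R0,thr0.R1)
SC (3): <0 0>; <0 1>; <1 1>
TSO (3): <0 0>; <0 1>; <1 1>
PSO (4): <0 0>; <0 1>; <1 0>; <1 1>
target <1 0> ∈ {PSO}

SC:no TSO:no PSO:yes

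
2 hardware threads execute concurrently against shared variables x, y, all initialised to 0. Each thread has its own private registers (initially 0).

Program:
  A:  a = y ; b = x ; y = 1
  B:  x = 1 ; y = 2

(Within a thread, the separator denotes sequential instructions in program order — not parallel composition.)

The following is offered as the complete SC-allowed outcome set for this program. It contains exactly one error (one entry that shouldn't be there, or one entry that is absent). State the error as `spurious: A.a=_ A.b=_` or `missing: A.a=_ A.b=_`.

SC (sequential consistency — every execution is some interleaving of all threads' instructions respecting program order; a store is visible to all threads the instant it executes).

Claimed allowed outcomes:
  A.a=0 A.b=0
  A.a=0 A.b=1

outcome vector order: (A.a,A.b)
SC (3): 0/0, 0/1, 2/1
SC∖claimed = {2/1}

missing: A.a=2 A.b=1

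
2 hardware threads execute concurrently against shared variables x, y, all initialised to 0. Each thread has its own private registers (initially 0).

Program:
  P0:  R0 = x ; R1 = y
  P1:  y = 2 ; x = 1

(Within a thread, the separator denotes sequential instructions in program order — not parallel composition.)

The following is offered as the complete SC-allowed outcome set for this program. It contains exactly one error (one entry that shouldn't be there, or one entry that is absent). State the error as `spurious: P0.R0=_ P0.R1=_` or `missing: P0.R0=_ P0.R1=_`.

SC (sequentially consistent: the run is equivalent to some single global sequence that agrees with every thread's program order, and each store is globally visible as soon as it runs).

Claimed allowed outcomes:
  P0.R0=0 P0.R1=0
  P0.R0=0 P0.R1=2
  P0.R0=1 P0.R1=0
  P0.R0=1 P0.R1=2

spurious: P0.R0=1 P0.R1=0

outcome vector order: (P0.R0,P0.R1)
under SC → 00, 02, 12
claimed∖SC = {10}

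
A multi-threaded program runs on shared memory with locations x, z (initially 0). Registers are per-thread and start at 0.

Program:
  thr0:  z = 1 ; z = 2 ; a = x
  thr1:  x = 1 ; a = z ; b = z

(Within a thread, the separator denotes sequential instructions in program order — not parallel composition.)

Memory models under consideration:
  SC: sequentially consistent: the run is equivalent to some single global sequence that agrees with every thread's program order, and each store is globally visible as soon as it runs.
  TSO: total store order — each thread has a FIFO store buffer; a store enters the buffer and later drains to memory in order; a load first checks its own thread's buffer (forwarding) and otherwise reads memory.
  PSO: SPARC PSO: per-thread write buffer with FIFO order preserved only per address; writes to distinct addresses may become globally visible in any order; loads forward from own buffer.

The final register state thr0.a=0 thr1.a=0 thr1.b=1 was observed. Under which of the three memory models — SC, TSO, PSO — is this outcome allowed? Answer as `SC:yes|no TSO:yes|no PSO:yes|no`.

SC:no TSO:yes PSO:yes

outcome vector order: (thr0.a,thr1.a,thr1.b)
[SC] allowed = {022 100 101 102 111 112 122}
[TSO] allowed = {000 001 002 011 012 022 100 101 102 111 112 122}
[PSO] allowed = {000 001 002 011 012 022 100 101 102 111 112 122}
target 001 ∈ {TSO,PSO}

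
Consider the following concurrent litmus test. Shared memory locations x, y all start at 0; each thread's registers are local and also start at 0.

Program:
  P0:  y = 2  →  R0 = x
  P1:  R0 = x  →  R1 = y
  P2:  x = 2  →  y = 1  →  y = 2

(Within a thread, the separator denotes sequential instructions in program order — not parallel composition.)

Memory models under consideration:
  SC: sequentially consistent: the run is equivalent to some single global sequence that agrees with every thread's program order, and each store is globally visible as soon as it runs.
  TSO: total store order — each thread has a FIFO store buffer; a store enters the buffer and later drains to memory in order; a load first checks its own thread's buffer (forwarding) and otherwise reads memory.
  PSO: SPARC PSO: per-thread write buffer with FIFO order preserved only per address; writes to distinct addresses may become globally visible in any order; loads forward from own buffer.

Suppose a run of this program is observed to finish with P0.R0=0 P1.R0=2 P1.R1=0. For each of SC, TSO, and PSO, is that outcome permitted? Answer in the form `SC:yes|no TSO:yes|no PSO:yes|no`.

SC:no TSO:yes PSO:yes

outcome vector order: (P0.R0,P1.R0,P1.R1)
under SC → 000; 001; 002; 021; 022; 200; 201; 202; 220; 221; 222
under TSO → 000; 001; 002; 020; 021; 022; 200; 201; 202; 220; 221; 222
under PSO → 000; 001; 002; 020; 021; 022; 200; 201; 202; 220; 221; 222
target 020 ∈ {TSO,PSO}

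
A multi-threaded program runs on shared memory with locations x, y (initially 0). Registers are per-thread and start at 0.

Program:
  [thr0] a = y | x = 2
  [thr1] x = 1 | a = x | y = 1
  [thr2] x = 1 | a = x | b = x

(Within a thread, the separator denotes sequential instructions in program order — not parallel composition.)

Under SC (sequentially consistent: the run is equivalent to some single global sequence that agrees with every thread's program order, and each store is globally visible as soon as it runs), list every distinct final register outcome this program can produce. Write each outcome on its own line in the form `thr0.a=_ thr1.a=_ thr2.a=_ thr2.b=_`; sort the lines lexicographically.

outcome vector order: (thr0.a,thr1.a,thr2.a,thr2.b)
|SC outcomes| = 10

thr0.a=0 thr1.a=1 thr2.a=1 thr2.b=1
thr0.a=0 thr1.a=1 thr2.a=1 thr2.b=2
thr0.a=0 thr1.a=1 thr2.a=2 thr2.b=1
thr0.a=0 thr1.a=1 thr2.a=2 thr2.b=2
thr0.a=0 thr1.a=2 thr2.a=1 thr2.b=1
thr0.a=0 thr1.a=2 thr2.a=1 thr2.b=2
thr0.a=0 thr1.a=2 thr2.a=2 thr2.b=2
thr0.a=1 thr1.a=1 thr2.a=1 thr2.b=1
thr0.a=1 thr1.a=1 thr2.a=1 thr2.b=2
thr0.a=1 thr1.a=1 thr2.a=2 thr2.b=2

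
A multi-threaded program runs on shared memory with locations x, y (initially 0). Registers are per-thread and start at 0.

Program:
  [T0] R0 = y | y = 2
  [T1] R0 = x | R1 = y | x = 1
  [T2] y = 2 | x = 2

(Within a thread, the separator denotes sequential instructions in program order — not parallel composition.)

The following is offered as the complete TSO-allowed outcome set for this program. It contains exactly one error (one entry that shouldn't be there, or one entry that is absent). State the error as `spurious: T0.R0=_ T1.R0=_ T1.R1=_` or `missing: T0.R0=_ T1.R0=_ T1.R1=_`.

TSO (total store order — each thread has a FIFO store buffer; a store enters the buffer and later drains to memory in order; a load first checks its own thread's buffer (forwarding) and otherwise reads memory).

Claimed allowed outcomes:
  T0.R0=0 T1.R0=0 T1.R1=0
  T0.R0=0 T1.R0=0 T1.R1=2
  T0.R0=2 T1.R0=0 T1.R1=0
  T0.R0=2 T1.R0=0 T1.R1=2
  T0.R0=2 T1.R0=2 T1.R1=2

outcome vector order: (T0.R0,T1.R0,T1.R1)
TSO (6): (0,0,0); (0,0,2); (0,2,2); (2,0,0); (2,0,2); (2,2,2)
TSO∖claimed = {(0,2,2)}

missing: T0.R0=0 T1.R0=2 T1.R1=2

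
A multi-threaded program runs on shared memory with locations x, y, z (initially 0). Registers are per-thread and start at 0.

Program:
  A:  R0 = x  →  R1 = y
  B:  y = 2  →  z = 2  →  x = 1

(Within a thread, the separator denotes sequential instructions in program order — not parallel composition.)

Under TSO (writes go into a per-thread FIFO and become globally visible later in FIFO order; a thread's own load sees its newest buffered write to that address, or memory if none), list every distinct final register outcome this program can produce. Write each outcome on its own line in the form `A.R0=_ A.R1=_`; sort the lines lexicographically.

outcome vector order: (A.R0,A.R1)
|TSO outcomes| = 3

A.R0=0 A.R1=0
A.R0=0 A.R1=2
A.R0=1 A.R1=2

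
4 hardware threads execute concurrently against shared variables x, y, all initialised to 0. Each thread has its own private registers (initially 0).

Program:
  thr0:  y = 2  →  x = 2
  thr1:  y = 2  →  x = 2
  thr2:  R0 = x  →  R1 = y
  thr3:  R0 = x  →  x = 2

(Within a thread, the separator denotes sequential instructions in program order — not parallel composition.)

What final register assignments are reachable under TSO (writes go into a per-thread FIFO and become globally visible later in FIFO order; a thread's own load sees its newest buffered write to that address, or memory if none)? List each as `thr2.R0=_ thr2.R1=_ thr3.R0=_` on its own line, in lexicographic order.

outcome vector order: (thr2.R0,thr2.R1,thr3.R0)
|TSO outcomes| = 7

thr2.R0=0 thr2.R1=0 thr3.R0=0
thr2.R0=0 thr2.R1=0 thr3.R0=2
thr2.R0=0 thr2.R1=2 thr3.R0=0
thr2.R0=0 thr2.R1=2 thr3.R0=2
thr2.R0=2 thr2.R1=0 thr3.R0=0
thr2.R0=2 thr2.R1=2 thr3.R0=0
thr2.R0=2 thr2.R1=2 thr3.R0=2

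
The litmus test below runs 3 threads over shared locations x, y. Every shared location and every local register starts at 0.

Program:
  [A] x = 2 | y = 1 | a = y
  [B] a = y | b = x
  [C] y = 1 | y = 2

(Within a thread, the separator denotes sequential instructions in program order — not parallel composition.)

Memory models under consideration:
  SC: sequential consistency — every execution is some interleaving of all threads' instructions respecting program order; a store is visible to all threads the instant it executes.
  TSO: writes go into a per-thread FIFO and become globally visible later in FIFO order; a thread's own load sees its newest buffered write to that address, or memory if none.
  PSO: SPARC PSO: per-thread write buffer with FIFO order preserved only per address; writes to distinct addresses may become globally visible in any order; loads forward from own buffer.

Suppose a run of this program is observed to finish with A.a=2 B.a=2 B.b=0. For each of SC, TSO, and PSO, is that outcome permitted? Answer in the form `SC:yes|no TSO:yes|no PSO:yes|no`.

outcome vector order: (A.a,B.a,B.b)
SC: 11 outcomes — {100; 102; 110; 112; 120; 122; 200; 202; 210; 212; 222}
TSO: 11 outcomes — {100; 102; 110; 112; 120; 122; 200; 202; 210; 212; 222}
PSO: 12 outcomes — {100; 102; 110; 112; 120; 122; 200; 202; 210; 212; 220; 222}
target 220 ∈ {PSO}

SC:no TSO:no PSO:yes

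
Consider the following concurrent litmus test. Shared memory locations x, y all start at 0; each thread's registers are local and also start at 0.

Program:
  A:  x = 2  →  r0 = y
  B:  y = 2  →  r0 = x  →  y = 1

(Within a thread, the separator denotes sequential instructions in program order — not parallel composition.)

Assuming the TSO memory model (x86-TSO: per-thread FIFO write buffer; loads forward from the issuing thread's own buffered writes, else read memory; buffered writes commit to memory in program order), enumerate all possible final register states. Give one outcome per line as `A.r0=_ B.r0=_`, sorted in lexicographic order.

A.r0=0 B.r0=0
A.r0=0 B.r0=2
A.r0=1 B.r0=0
A.r0=1 B.r0=2
A.r0=2 B.r0=0
A.r0=2 B.r0=2

outcome vector order: (A.r0,B.r0)
|TSO outcomes| = 6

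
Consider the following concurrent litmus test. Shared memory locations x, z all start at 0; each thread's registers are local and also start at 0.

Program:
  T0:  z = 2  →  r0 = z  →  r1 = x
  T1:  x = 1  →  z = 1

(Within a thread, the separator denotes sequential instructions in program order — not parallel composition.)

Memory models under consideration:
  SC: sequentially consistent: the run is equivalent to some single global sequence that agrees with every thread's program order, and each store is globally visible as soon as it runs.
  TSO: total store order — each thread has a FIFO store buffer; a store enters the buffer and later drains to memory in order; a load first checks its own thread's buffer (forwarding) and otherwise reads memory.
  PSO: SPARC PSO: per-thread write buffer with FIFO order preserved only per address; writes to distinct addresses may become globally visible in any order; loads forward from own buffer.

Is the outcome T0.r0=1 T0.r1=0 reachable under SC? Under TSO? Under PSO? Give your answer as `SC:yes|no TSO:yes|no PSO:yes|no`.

SC:no TSO:no PSO:yes

outcome vector order: (T0.r0,T0.r1)
[SC] allowed = {11; 20; 21}
[TSO] allowed = {11; 20; 21}
[PSO] allowed = {10; 11; 20; 21}
target 10 ∈ {PSO}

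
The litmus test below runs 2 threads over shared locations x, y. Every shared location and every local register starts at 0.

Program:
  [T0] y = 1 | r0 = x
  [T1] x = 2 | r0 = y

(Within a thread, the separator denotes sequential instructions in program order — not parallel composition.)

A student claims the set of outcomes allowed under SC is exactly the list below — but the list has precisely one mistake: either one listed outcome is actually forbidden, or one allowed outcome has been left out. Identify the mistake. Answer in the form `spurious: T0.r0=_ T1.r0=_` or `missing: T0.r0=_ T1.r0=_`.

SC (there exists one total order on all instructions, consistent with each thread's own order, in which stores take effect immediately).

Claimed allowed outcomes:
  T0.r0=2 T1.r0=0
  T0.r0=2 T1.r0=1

missing: T0.r0=0 T1.r0=1

outcome vector order: (T0.r0,T1.r0)
under SC → <0 1> <2 0> <2 1>
SC∖claimed = {<0 1>}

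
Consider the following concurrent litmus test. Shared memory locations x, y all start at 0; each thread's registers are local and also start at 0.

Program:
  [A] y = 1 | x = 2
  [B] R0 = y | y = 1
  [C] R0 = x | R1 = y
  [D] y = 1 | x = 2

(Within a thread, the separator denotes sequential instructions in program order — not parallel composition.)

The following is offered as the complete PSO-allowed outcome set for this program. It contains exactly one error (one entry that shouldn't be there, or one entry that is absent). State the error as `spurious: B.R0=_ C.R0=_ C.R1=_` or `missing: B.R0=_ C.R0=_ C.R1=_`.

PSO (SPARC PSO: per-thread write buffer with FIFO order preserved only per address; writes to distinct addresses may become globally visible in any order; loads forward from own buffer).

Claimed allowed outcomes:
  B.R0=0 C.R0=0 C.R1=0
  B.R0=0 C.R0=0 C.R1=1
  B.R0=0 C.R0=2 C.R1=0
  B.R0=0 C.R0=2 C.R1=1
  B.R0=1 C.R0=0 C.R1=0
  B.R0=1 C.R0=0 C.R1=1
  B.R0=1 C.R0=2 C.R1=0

missing: B.R0=1 C.R0=2 C.R1=1

outcome vector order: (B.R0,C.R0,C.R1)
under PSO → <0 0 0>, <0 0 1>, <0 2 0>, <0 2 1>, <1 0 0>, <1 0 1>, <1 2 0>, <1 2 1>
PSO∖claimed = {<1 2 1>}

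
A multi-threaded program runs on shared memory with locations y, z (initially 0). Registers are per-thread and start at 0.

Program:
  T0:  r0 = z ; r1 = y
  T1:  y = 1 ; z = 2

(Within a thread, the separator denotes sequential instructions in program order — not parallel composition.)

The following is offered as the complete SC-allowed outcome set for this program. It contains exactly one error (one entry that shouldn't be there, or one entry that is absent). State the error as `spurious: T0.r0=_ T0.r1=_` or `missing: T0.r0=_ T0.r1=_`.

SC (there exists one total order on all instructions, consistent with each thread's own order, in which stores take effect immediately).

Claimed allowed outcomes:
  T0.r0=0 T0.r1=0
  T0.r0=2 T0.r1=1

outcome vector order: (T0.r0,T0.r1)
under SC → (0,0) (0,1) (2,1)
SC∖claimed = {(0,1)}

missing: T0.r0=0 T0.r1=1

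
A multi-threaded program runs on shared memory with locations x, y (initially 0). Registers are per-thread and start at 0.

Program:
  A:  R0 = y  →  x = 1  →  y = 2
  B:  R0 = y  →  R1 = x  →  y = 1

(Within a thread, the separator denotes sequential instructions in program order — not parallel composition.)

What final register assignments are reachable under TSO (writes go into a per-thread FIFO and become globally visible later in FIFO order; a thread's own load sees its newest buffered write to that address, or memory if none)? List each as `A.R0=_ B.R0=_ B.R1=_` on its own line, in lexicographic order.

outcome vector order: (A.R0,B.R0,B.R1)
|TSO outcomes| = 4

A.R0=0 B.R0=0 B.R1=0
A.R0=0 B.R0=0 B.R1=1
A.R0=0 B.R0=2 B.R1=1
A.R0=1 B.R0=0 B.R1=0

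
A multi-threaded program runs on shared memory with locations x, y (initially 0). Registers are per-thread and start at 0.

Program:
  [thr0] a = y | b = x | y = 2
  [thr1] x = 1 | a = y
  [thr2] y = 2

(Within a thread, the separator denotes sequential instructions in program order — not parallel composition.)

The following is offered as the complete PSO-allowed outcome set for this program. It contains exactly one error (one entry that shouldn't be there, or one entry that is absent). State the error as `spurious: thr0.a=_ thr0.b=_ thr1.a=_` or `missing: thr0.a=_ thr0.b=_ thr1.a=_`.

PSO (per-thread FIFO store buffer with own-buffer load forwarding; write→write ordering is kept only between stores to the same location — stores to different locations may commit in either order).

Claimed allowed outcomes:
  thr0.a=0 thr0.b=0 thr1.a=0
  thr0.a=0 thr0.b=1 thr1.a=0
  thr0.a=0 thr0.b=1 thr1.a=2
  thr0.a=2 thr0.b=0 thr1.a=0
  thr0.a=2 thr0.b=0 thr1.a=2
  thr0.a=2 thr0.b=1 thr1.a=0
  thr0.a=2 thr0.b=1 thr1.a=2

outcome vector order: (thr0.a,thr0.b,thr1.a)
PSO: 8 outcomes — {(0,0,0), (0,0,2), (0,1,0), (0,1,2), (2,0,0), (2,0,2), (2,1,0), (2,1,2)}
PSO∖claimed = {(0,0,2)}

missing: thr0.a=0 thr0.b=0 thr1.a=2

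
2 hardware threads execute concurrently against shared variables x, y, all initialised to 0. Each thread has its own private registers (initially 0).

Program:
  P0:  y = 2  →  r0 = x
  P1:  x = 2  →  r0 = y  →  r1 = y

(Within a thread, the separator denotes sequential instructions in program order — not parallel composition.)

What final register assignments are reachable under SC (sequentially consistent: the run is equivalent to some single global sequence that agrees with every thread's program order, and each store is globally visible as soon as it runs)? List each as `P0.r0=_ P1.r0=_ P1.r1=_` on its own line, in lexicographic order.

P0.r0=0 P1.r0=2 P1.r1=2
P0.r0=2 P1.r0=0 P1.r1=0
P0.r0=2 P1.r0=0 P1.r1=2
P0.r0=2 P1.r0=2 P1.r1=2

outcome vector order: (P0.r0,P1.r0,P1.r1)
|SC outcomes| = 4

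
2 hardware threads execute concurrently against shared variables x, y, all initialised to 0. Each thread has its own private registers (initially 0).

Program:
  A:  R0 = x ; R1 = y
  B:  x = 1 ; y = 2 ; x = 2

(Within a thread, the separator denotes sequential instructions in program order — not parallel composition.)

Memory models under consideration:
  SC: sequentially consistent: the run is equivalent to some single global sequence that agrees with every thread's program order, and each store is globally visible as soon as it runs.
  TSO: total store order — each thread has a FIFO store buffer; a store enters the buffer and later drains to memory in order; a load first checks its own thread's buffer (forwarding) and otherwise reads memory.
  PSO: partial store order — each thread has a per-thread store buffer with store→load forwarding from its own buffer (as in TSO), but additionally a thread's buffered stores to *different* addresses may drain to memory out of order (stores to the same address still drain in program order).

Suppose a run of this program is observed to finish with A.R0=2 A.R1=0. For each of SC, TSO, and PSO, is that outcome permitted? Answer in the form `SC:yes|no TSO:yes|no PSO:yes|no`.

SC:no TSO:no PSO:yes

outcome vector order: (A.R0,A.R1)
under SC → <0 0>; <0 2>; <1 0>; <1 2>; <2 2>
under TSO → <0 0>; <0 2>; <1 0>; <1 2>; <2 2>
under PSO → <0 0>; <0 2>; <1 0>; <1 2>; <2 0>; <2 2>
target <2 0> ∈ {PSO}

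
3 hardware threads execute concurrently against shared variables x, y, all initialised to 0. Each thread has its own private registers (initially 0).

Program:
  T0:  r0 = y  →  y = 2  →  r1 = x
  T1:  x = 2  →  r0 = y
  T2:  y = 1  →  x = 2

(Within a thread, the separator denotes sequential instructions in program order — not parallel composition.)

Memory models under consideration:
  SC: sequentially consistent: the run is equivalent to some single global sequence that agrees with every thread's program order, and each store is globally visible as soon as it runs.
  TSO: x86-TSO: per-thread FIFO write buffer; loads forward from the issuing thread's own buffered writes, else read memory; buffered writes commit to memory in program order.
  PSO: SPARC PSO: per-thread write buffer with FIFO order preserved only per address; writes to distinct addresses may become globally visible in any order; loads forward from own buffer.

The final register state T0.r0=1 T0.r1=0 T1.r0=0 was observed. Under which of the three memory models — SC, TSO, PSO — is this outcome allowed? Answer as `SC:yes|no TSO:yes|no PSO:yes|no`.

outcome vector order: (T0.r0,T0.r1,T1.r0)
under SC → (0,0,1); (0,0,2); (0,2,0); (0,2,1); (0,2,2); (1,0,2); (1,2,0); (1,2,1); (1,2,2)
under TSO → (0,0,0); (0,0,1); (0,0,2); (0,2,0); (0,2,1); (0,2,2); (1,0,0); (1,0,1); (1,0,2); (1,2,0); (1,2,1); (1,2,2)
under PSO → (0,0,0); (0,0,1); (0,0,2); (0,2,0); (0,2,1); (0,2,2); (1,0,0); (1,0,1); (1,0,2); (1,2,0); (1,2,1); (1,2,2)
target (1,0,0) ∈ {TSO,PSO}

SC:no TSO:yes PSO:yes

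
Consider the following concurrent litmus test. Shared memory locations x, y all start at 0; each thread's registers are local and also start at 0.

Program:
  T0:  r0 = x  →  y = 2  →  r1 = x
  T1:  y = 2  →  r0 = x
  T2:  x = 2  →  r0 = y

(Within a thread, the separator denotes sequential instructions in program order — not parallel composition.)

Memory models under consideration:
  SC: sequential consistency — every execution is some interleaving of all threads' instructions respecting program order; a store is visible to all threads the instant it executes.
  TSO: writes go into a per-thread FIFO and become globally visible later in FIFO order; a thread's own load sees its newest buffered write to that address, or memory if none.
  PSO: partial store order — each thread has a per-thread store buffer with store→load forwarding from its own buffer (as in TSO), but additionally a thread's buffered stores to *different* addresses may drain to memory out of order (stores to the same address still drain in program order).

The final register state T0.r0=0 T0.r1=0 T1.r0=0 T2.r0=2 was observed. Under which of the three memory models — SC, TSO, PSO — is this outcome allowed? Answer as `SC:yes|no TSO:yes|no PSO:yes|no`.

outcome vector order: (T0.r0,T0.r1,T1.r0,T2.r0)
[SC] allowed = {<0 0 0 2> <0 0 2 2> <0 2 0 2> <0 2 2 0> <0 2 2 2> <2 2 0 2> <2 2 2 0> <2 2 2 2>}
[TSO] allowed = {<0 0 0 0> <0 0 0 2> <0 0 2 0> <0 0 2 2> <0 2 0 0> <0 2 0 2> <0 2 2 0> <0 2 2 2> <2 2 0 0> <2 2 0 2> <2 2 2 0> <2 2 2 2>}
[PSO] allowed = {<0 0 0 0> <0 0 0 2> <0 0 2 0> <0 0 2 2> <0 2 0 0> <0 2 0 2> <0 2 2 0> <0 2 2 2> <2 2 0 0> <2 2 0 2> <2 2 2 0> <2 2 2 2>}
target <0 0 0 2> ∈ {SC,TSO,PSO}

SC:yes TSO:yes PSO:yes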